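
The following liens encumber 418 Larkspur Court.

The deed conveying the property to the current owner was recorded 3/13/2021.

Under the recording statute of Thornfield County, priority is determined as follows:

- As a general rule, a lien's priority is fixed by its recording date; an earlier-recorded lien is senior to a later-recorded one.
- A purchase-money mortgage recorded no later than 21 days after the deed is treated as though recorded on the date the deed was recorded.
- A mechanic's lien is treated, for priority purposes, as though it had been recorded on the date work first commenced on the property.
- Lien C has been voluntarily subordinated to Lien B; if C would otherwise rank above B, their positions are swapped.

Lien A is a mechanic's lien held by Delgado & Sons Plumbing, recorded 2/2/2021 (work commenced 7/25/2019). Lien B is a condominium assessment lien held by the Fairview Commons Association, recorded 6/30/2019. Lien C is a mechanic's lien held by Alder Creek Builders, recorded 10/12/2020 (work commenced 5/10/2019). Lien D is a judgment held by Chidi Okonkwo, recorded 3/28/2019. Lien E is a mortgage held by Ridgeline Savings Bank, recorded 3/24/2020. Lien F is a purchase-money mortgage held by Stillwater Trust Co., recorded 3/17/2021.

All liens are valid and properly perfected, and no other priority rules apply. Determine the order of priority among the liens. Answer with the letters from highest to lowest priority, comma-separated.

D, B, C, A, E, F

Effective dates after the stated exceptions: A relates back to 7/25/2019 (work commenced); C relates back to 5/10/2019 (work commenced); F relates back to the deed date 3/13/2021.
Sorted by effective date: D (3/28/2019), C (5/10/2019), B (6/30/2019), A (7/25/2019), E (3/24/2020), F (3/13/2021).
Because C would otherwise rank above B, the subordination swaps them.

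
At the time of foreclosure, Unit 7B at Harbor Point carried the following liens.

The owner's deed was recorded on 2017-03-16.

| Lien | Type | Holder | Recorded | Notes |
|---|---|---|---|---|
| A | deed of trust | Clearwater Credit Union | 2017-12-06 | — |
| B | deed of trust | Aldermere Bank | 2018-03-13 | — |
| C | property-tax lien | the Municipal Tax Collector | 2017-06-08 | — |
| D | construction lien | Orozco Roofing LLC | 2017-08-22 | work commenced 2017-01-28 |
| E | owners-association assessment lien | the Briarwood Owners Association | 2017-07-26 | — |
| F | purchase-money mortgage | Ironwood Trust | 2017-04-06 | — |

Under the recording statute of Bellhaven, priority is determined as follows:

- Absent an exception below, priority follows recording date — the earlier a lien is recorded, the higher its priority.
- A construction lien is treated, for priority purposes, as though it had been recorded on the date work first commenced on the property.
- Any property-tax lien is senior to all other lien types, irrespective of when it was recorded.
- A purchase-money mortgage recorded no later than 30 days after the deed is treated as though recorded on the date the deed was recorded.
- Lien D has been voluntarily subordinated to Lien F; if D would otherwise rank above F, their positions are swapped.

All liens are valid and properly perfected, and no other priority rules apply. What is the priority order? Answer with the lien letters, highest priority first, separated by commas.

C, F, D, E, A, B

First, effective dates: D's effective date is 2017-01-28, when work began; F was recorded within the 30-day window, so its effective date is the deed date 2017-03-16.
C is a property-tax lien, so it outranks all other liens regardless of date.
Remaining liens by effective date: D (2017-01-28), F (2017-03-16), E (2017-07-26), A (2017-12-06), B (2018-03-13).
D would otherwise be senior to F, so under the subordination agreement D and F exchange positions.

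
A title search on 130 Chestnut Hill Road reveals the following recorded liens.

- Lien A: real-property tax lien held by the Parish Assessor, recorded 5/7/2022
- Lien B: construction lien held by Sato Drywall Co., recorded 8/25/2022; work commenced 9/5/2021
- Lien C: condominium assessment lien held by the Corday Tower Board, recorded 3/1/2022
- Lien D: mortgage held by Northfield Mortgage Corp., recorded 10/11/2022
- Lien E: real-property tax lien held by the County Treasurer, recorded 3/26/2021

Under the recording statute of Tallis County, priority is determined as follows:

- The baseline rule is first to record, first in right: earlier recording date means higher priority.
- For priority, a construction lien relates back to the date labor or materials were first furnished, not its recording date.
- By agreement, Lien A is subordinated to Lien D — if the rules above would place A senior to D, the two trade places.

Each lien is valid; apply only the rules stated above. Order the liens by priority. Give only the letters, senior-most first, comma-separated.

E, B, C, D, A

Effective dates after the stated exceptions: B relates back to 9/5/2021 (work commenced).
By effective date, earliest first: E (3/26/2021), B (9/5/2021), C (3/1/2022), A (5/7/2022), D (10/11/2022).
Because A would otherwise rank above D, the subordination swaps them.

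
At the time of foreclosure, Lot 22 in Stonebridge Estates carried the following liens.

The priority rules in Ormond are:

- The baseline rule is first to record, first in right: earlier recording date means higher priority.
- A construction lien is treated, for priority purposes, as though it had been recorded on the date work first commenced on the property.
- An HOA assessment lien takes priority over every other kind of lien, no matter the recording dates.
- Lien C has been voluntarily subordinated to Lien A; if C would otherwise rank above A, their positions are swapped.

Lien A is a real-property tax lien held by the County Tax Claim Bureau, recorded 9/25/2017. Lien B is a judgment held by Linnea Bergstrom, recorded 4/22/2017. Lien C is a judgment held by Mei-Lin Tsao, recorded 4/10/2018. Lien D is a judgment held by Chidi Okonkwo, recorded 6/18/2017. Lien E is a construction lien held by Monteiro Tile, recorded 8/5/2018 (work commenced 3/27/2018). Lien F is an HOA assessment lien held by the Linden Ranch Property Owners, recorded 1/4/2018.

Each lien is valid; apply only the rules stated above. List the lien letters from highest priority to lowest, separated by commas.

Effective dates after the stated exceptions: E relates back to 3/27/2018 (work commenced).
F, as an HOA assessment lien, has superpriority and ranks first.
Remaining liens by effective date: B (4/22/2017), D (6/18/2017), A (9/25/2017), E (3/27/2018), C (4/10/2018).
C is already junior to A, so the subordination agreement changes nothing.

F, B, D, A, E, C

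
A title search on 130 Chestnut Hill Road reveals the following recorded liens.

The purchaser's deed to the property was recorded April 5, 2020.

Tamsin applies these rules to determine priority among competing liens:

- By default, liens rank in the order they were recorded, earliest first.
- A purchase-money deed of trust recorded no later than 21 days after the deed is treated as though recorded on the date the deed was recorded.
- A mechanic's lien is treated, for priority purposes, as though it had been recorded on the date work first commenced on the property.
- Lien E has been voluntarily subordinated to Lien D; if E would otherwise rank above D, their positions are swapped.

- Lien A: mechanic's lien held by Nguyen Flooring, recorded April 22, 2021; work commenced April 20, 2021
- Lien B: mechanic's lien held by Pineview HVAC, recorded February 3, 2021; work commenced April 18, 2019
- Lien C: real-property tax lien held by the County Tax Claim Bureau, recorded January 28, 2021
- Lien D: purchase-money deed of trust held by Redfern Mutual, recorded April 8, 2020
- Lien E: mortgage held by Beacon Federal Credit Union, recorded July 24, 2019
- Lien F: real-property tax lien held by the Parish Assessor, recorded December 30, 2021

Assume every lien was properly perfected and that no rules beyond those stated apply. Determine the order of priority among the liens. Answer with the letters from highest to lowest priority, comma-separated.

Adjusting effective dates: A's effective date is April 20, 2021, when work began; B is treated as recorded April 18, 2019, the work-commencement date; D relates back to the deed date April 5, 2020.
Ordering by effective date: B (April 18, 2019), E (July 24, 2019), D (April 5, 2020), C (January 28, 2021), A (April 20, 2021), F (December 30, 2021).
The subordination applies — E was senior to D — so E and D swap.

B, D, E, C, A, F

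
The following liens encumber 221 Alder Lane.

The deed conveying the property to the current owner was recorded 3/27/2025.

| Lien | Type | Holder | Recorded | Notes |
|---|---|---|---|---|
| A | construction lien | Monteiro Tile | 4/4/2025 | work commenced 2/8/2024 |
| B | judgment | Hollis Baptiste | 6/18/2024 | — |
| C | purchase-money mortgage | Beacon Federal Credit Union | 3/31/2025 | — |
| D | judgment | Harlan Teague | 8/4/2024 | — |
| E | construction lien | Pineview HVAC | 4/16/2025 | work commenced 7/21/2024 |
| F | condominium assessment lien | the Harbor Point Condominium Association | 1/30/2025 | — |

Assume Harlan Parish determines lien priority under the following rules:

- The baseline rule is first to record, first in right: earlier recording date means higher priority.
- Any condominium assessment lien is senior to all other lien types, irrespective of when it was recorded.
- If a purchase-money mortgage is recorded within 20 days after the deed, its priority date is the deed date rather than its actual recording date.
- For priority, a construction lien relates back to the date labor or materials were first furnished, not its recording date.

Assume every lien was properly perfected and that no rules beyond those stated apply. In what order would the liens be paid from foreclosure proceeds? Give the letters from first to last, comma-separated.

F, A, B, E, D, C

Effective dates after the stated exceptions: A is treated as recorded 2/8/2024, the work-commencement date; C was recorded within the 20-day window, so its effective date is the deed date 3/27/2025; E relates back to 7/21/2024 (work commenced).
As a condominium assessment lien, F is senior to every other lien.
Among the remaining liens, by effective date: A (2/8/2024), B (6/18/2024), E (7/21/2024), D (8/4/2024), C (3/27/2025).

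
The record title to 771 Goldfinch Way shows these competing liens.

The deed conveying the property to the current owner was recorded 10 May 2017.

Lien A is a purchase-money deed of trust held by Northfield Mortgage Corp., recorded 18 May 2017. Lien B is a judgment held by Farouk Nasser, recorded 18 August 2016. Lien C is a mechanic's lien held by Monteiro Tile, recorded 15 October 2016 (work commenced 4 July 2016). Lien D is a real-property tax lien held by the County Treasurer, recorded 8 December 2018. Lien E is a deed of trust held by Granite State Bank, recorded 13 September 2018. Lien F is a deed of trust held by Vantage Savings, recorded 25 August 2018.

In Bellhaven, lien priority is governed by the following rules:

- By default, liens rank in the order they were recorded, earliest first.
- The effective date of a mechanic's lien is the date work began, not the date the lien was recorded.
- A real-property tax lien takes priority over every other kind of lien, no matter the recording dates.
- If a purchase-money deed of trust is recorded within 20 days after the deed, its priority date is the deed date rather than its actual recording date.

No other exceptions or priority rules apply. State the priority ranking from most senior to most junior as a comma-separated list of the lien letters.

Adjusting effective dates: A's effective date is the deed date, 10 May 2017; C's effective date is 4 July 2016, when work began.
D, as a real-property tax lien, has superpriority and ranks first.
Among the remaining liens, by effective date: C (4 July 2016), B (18 August 2016), A (10 May 2017), F (25 August 2018), E (13 September 2018).

D, C, B, A, F, E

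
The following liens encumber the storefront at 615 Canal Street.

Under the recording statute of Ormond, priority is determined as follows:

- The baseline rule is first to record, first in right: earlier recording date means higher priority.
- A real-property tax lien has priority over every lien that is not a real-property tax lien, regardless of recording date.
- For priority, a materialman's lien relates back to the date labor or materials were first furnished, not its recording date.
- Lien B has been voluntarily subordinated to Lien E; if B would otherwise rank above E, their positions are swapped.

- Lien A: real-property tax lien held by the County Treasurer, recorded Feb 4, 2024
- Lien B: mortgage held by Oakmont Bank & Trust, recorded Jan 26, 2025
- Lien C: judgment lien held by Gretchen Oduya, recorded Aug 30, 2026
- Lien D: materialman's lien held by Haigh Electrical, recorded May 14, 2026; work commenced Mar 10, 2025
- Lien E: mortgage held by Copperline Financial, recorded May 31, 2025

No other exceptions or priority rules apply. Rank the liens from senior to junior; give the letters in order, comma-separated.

A, E, D, B, C

Effective dates: D's effective date is Mar 10, 2025, when work began.
As a real-property tax lien, A is senior to every other lien.
Ordering the rest by effective date: B (Jan 26, 2025), D (Mar 10, 2025), E (May 31, 2025), C (Aug 30, 2026).
Because B would otherwise rank above E, the subordination swaps them.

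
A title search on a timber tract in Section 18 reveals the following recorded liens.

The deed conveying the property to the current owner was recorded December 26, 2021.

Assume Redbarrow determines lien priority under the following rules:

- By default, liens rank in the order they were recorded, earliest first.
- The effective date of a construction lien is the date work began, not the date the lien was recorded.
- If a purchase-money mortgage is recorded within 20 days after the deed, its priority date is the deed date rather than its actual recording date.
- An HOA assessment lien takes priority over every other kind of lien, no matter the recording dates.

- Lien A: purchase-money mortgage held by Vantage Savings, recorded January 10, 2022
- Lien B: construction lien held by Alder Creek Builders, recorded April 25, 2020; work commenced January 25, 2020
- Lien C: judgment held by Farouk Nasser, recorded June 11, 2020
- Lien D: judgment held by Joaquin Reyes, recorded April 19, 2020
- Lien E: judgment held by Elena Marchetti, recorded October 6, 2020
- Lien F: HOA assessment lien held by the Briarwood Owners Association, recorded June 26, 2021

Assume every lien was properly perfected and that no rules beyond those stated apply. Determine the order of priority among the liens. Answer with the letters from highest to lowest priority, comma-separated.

Adjusting effective dates: A was recorded within the 20-day window, so its effective date is the deed date December 26, 2021; B relates back to January 25, 2020 (work commenced).
F is an HOA assessment lien, so it outranks all other liens regardless of date.
Among the remaining liens, by effective date: B (January 25, 2020), D (April 19, 2020), C (June 11, 2020), E (October 6, 2020), A (December 26, 2021).

F, B, D, C, E, A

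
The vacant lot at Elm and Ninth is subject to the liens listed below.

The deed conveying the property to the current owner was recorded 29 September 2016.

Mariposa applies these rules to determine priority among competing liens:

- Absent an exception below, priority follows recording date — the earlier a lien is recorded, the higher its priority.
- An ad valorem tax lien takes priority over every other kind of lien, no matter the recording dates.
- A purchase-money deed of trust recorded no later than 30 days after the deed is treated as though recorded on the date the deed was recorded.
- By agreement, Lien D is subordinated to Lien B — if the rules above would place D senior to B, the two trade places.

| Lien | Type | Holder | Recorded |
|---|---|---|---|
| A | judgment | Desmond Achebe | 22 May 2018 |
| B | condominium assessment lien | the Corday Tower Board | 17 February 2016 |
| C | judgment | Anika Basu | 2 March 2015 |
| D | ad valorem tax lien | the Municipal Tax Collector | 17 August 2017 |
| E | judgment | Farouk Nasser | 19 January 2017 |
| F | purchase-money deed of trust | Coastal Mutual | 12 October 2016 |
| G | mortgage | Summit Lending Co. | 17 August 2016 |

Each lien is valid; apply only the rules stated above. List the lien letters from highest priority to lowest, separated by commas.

B, C, D, G, F, E, A

Effective dates after the stated exceptions: F's effective date is the deed date, 29 September 2016.
As an ad valorem tax lien, D is senior to every other lien.
The other liens, earliest effective date first: C (2 March 2015), B (17 February 2016), G (17 August 2016), F (29 September 2016), E (19 January 2017), A (22 May 2018).
D is senior to B before the subordination, so the two trade places.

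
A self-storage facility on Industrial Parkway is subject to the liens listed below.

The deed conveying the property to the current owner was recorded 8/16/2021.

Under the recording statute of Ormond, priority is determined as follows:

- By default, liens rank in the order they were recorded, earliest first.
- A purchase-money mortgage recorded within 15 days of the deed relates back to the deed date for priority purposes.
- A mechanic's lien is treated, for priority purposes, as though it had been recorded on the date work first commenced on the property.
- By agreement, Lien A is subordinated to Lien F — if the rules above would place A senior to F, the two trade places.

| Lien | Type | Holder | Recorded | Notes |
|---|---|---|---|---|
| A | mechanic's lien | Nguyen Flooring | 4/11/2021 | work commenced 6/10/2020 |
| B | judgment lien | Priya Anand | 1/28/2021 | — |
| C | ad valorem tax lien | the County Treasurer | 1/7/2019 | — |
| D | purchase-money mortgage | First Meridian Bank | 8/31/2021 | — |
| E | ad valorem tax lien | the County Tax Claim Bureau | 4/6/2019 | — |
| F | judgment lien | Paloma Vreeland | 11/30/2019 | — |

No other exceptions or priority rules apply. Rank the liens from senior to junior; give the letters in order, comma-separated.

Effective dates: A is treated as recorded 6/10/2020, the work-commencement date; D was recorded within the 15-day window, so its effective date is the deed date 8/16/2021.
By effective date: C (1/7/2019), E (4/6/2019), F (11/30/2019), A (6/10/2020), B (1/28/2021), D (8/16/2021).
Since A is not senior to F, the subordination leaves the order unchanged.

C, E, F, A, B, D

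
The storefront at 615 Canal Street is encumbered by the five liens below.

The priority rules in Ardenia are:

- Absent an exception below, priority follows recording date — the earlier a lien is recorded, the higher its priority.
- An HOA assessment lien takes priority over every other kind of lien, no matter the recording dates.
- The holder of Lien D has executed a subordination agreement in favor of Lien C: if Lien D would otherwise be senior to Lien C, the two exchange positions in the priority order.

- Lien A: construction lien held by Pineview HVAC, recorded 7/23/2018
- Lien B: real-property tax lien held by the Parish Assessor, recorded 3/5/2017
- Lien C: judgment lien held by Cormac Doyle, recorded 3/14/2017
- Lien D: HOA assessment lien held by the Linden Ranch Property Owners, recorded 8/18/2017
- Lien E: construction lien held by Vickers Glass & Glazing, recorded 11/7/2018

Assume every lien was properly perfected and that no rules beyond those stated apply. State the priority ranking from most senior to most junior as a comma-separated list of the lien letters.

C, B, D, A, E

D, as an HOA assessment lien, has superpriority and ranks first.
Remaining liens by effective date: B (3/5/2017), C (3/14/2017), A (7/23/2018), E (11/7/2018).
D would otherwise be senior to C, so under the subordination agreement D and C exchange positions.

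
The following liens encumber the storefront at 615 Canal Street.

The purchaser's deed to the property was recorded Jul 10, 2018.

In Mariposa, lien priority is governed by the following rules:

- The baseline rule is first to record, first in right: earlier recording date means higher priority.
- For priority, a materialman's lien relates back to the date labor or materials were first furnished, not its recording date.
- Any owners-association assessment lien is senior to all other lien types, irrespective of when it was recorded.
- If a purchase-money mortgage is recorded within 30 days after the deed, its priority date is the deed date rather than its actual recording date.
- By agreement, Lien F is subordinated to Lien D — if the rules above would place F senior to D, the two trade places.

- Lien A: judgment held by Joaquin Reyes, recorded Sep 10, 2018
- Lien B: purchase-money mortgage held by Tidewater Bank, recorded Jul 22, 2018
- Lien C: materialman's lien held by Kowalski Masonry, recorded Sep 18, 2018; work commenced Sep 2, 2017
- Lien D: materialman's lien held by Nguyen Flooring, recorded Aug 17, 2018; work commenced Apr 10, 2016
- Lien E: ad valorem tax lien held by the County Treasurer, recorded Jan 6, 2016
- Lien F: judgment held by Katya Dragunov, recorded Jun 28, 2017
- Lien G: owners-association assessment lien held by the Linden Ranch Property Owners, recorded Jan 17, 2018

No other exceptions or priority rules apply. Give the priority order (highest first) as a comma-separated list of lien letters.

G, E, D, F, C, B, A

Effective dates: B's effective date is the deed date, Jul 10, 2018; C is treated as recorded Sep 2, 2017, the work-commencement date; D relates back to Apr 10, 2016 (work commenced).
G is an owners-association assessment lien and takes priority over every other lien.
Among the remaining liens, by effective date: E (Jan 6, 2016), D (Apr 10, 2016), F (Jun 28, 2017), C (Sep 2, 2017), B (Jul 10, 2018), A (Sep 10, 2018).
F already ranks below D; the subordination has no effect.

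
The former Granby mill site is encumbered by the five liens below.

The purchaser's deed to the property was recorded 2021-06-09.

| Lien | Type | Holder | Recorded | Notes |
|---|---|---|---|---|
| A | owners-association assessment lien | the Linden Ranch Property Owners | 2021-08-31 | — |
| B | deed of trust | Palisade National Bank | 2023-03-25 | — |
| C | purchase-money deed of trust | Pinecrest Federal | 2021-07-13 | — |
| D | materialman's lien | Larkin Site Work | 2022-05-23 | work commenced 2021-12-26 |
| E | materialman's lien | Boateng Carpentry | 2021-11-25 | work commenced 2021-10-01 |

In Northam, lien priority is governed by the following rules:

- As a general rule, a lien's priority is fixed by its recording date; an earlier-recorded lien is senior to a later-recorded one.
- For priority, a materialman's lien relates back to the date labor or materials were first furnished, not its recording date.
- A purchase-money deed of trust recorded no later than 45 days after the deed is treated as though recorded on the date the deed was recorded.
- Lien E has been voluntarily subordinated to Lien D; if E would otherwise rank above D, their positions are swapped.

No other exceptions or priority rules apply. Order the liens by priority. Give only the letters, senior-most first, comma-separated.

C, A, D, E, B

Effective dates after the stated exceptions: C's effective date is the deed date, 2021-06-09; D is treated as recorded 2021-12-26, the work-commencement date; E's effective date is 2021-10-01, when work began.
By effective date: C (2021-06-09), A (2021-08-31), E (2021-10-01), D (2021-12-26), B (2023-03-25).
Because E would otherwise rank above D, the subordination swaps them.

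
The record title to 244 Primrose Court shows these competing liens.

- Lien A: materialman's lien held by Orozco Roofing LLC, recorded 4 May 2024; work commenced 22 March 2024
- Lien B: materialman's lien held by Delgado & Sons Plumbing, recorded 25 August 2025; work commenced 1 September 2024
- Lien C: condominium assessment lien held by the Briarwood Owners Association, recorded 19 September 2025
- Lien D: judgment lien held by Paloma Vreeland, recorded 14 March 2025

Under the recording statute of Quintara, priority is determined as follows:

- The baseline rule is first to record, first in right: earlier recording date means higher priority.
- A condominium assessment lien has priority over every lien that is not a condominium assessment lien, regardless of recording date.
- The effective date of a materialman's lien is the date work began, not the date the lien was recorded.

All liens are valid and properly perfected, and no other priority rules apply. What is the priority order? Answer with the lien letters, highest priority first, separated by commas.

First, effective dates: A is treated as recorded 22 March 2024, the work-commencement date; B's effective date is 1 September 2024, when work began.
C is a condominium assessment lien and takes priority over every other lien.
Remaining liens by effective date: A (22 March 2024), B (1 September 2024), D (14 March 2025).

C, A, B, D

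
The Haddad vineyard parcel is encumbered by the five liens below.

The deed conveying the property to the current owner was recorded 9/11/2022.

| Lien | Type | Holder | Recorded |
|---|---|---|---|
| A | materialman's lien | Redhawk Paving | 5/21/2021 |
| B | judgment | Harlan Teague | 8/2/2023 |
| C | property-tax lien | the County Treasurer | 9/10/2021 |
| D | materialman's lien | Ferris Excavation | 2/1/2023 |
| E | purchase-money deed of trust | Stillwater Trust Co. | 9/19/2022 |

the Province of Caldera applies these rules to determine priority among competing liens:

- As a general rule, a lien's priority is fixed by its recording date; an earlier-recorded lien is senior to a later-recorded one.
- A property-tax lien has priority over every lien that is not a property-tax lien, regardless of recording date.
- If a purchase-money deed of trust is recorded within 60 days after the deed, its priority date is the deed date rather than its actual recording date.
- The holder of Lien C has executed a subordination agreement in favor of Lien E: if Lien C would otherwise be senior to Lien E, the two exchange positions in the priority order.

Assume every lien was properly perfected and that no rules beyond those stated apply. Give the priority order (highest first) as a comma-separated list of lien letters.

Effective dates: E relates back to the deed date 9/11/2022.
As a property-tax lien, C is senior to every other lien.
Ordering the rest by effective date: A (5/21/2021), E (9/11/2022), D (2/1/2023), B (8/2/2023).
Because C would otherwise rank above E, the subordination swaps them.

E, A, C, D, B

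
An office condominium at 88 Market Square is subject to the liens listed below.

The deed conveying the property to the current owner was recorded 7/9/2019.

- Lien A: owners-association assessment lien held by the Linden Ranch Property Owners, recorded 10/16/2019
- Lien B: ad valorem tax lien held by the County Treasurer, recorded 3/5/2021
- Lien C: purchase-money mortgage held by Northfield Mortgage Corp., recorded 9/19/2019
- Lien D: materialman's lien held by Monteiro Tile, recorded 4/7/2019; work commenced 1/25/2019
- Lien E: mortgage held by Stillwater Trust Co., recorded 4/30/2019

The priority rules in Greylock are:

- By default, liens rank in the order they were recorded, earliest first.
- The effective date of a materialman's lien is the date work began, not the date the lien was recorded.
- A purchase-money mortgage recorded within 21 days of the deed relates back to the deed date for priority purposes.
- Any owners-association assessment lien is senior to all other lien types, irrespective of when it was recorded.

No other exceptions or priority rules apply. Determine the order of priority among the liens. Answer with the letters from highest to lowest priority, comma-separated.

Effective dates: C missed the 21-day window (72 days after the deed), so its recording date stands; D is treated as recorded 1/25/2019, the work-commencement date.
A is an owners-association assessment lien, so it outranks all other liens regardless of date.
Among the remaining liens, by effective date: D (1/25/2019), E (4/30/2019), C (9/19/2019), B (3/5/2021).

A, D, E, C, B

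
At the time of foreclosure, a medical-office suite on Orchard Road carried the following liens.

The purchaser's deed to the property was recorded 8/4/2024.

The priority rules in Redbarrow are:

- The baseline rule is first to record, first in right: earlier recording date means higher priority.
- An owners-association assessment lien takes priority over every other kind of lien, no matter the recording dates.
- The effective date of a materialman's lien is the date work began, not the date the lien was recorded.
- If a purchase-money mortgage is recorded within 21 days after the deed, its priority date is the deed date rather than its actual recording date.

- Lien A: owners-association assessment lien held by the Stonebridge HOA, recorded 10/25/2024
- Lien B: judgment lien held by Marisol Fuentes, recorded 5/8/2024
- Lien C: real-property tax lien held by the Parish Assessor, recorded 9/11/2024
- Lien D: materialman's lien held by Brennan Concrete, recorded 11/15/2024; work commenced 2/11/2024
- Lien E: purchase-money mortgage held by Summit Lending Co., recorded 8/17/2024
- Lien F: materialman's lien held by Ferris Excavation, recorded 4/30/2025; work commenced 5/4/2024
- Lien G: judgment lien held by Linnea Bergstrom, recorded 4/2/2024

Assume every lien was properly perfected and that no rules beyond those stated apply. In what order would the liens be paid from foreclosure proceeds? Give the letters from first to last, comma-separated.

A, D, G, F, B, E, C

First, effective dates: D relates back to 2/11/2024 (work commenced); E relates back to the deed date 8/4/2024; F relates back to 5/4/2024 (work commenced).
As an owners-association assessment lien, A is senior to every other lien.
The other liens, earliest effective date first: D (2/11/2024), G (4/2/2024), F (5/4/2024), B (5/8/2024), E (8/4/2024), C (9/11/2024).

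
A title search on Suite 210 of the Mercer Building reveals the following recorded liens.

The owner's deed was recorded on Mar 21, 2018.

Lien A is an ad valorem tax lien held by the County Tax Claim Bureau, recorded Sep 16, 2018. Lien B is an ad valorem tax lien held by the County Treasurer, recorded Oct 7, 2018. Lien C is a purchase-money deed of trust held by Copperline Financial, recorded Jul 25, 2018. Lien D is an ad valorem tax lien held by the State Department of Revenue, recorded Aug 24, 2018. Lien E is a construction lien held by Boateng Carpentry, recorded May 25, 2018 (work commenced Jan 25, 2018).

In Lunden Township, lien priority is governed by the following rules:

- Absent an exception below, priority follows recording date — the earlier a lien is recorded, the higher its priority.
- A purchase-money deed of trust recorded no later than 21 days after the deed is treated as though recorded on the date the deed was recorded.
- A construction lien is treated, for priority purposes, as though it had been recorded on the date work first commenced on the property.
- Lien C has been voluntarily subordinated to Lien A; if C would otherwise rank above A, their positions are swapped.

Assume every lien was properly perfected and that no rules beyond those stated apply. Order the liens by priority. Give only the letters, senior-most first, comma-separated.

E, A, D, C, B

Effective dates after the stated exceptions: C was recorded 126 days after the deed — beyond 21 days — so no relation-back applies; E is treated as recorded Jan 25, 2018, the work-commencement date.
Sorted by effective date: E (Jan 25, 2018), C (Jul 25, 2018), D (Aug 24, 2018), A (Sep 16, 2018), B (Oct 7, 2018).
C is senior to A before the subordination, so the two trade places.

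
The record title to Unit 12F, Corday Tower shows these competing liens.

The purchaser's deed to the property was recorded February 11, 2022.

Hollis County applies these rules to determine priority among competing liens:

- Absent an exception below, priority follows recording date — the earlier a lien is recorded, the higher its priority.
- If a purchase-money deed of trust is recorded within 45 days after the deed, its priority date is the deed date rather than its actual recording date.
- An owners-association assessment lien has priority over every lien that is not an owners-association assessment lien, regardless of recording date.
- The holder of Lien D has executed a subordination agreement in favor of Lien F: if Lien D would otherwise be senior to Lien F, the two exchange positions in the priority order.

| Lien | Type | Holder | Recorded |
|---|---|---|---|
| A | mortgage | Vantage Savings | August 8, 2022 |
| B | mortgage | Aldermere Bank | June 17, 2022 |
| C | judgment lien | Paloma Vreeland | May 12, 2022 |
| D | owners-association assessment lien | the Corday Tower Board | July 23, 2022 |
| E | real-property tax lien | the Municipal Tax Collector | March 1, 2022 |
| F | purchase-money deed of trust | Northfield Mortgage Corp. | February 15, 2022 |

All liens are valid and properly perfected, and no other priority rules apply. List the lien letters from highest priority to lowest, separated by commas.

Effective dates after the stated exceptions: F was recorded within the 45-day window, so its effective date is the deed date February 11, 2022.
As an owners-association assessment lien, D is senior to every other lien.
The other liens, earliest effective date first: F (February 11, 2022), E (March 1, 2022), C (May 12, 2022), B (June 17, 2022), A (August 8, 2022).
Because D would otherwise rank above F, the subordination swaps them.

F, D, E, C, B, A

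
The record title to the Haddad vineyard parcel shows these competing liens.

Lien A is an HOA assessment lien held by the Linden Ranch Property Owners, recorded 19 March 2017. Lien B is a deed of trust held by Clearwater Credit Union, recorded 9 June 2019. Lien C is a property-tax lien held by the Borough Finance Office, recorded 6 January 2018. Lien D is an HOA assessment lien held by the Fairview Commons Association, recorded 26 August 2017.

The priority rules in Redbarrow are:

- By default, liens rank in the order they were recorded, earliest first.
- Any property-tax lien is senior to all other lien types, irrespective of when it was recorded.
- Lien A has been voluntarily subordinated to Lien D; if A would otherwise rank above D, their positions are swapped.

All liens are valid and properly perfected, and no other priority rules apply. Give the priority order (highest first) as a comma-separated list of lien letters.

C, D, A, B

C, as a property-tax lien, has superpriority and ranks first.
The other liens, earliest effective date first: A (19 March 2017), D (26 August 2017), B (9 June 2019).
A is senior to D before the subordination, so the two trade places.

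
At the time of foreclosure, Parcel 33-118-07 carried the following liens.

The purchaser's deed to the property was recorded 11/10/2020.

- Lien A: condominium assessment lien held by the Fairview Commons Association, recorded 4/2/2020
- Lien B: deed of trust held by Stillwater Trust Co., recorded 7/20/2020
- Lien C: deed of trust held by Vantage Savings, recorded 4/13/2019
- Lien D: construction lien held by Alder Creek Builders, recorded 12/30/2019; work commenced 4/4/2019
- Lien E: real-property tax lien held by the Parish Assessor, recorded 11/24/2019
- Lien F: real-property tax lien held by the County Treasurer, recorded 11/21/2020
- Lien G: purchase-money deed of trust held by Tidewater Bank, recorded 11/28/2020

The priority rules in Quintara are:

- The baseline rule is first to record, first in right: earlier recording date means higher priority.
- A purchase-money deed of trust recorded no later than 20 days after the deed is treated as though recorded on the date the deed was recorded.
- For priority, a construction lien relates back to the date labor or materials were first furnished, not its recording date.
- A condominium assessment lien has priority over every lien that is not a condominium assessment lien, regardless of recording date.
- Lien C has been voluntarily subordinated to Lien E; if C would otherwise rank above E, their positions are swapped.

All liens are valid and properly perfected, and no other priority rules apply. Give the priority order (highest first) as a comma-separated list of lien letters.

A, D, E, C, B, G, F

Effective dates after the stated exceptions: D's effective date is 4/4/2019, when work began; G's effective date is the deed date, 11/10/2020.
As a condominium assessment lien, A is senior to every other lien.
The other liens, earliest effective date first: D (4/4/2019), C (4/13/2019), E (11/24/2019), B (7/20/2020), G (11/10/2020), F (11/21/2020).
The subordination applies — C was senior to E — so C and E swap.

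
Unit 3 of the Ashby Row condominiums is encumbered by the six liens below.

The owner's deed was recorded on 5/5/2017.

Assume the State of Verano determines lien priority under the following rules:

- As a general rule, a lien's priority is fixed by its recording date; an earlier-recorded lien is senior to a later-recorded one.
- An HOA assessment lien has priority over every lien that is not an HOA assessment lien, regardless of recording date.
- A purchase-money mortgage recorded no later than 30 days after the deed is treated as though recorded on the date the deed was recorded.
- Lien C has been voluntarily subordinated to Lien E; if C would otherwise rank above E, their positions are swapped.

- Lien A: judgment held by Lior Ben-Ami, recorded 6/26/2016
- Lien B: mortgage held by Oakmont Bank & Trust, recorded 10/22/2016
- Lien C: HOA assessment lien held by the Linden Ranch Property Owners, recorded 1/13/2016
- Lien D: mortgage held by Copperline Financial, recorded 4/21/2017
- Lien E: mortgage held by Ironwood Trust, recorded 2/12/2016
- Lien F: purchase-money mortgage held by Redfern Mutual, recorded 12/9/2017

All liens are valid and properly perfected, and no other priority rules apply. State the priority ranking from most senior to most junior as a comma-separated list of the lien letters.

Effective dates: F was recorded 218 days after the deed, outside the 30-day window, so it keeps its recording date.
C is an HOA assessment lien, so it outranks all other liens regardless of date.
The other liens, earliest effective date first: E (2/12/2016), A (6/26/2016), B (10/22/2016), D (4/21/2017), F (12/9/2017).
The subordination applies — C was senior to E — so C and E swap.

E, C, A, B, D, F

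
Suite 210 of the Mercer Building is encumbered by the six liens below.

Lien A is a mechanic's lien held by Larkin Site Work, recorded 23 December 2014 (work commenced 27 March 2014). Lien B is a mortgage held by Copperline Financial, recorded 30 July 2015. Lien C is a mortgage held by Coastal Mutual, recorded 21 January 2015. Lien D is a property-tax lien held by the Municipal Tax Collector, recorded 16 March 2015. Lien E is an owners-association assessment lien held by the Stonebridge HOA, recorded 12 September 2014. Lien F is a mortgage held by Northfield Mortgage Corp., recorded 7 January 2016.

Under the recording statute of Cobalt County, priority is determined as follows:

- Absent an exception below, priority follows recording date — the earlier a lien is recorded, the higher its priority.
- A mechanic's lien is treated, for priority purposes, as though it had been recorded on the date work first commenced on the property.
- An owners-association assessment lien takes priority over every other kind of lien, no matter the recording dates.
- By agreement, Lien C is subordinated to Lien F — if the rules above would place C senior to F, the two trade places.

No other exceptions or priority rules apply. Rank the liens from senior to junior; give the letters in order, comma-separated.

E, A, F, D, B, C

Adjusting effective dates: A is treated as recorded 27 March 2014, the work-commencement date.
E is an owners-association assessment lien and takes priority over every other lien.
Remaining liens by effective date: A (27 March 2014), C (21 January 2015), D (16 March 2015), B (30 July 2015), F (7 January 2016).
C is senior to F before the subordination, so the two trade places.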